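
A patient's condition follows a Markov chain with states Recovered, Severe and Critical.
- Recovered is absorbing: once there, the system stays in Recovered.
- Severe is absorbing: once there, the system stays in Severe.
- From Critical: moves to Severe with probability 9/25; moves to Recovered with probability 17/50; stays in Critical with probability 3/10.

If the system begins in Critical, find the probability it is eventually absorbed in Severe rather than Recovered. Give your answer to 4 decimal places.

0.5143

Let h(s) be the probability of absorption at Severe starting from transient state s. Then h(Severe) = 1 and h(Recovered) = 0. By first-step analysis:
h(Critical) = 0.34·0 + 0.36·1 + 0.3·h(Critical)
Solving: h(Critical) = 0.5143.
Starting from Critical, the probability is 0.5143.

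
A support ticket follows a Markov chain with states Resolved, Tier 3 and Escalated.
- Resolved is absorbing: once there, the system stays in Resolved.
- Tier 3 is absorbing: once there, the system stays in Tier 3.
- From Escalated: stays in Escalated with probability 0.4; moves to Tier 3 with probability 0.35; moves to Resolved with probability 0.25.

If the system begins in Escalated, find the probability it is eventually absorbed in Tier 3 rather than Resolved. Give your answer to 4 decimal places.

0.5833

Let h(s) be the probability of absorption at Tier 3 starting from transient state s. Then h(Tier 3) = 1 and h(Resolved) = 0. By first-step analysis:
h(Escalated) = 0.25·0 + 0.35·1 + 0.4·h(Escalated)
Solving: h(Escalated) = 0.5833.
Starting from Escalated, the probability is 0.5833.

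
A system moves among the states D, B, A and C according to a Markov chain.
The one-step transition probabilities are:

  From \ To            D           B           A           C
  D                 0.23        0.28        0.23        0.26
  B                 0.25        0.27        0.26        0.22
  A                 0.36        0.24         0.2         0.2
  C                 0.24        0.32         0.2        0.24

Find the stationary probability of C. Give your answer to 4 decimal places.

0.2308

Let the stationary distribution be π with π = πP and π_1 + π_2 + π_3 + π_4 = 1.
π_1 = 0.23·π_1 + 0.25·π_2 + 0.36·π_3 + 0.24·π_4
π_2 = 0.28·π_1 + 0.27·π_2 + 0.24·π_3 + 0.32·π_4
π_3 = 0.23·π_1 + 0.26·π_2 + 0.2·π_3 + 0.2·π_4
Solving with the normalization constraint gives π = (0.2671, 0.2775, 0.2247, 0.2308).
So the stationary probability of C is 0.2308.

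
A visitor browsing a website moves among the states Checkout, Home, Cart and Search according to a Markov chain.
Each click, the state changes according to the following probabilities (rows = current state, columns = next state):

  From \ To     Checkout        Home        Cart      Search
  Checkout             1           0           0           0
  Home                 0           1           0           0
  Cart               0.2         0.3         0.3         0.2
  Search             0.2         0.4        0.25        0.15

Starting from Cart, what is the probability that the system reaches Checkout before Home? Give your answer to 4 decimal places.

Let h(s) be the probability of absorption at Checkout starting from transient state s. Then h(Checkout) = 1 and h(Home) = 0. By first-step analysis:
h(Cart) = 0.2·1 + 0.3·0 + 0.3·h(Cart) + 0.2·h(Search)
h(Search) = 0.2·1 + 0.4·0 + 0.25·h(Cart) + 0.15·h(Search)
Solving: h(Cart) = 0.3853, h(Search) = 0.3486.
Starting from Cart, the probability is 0.3853.

0.3853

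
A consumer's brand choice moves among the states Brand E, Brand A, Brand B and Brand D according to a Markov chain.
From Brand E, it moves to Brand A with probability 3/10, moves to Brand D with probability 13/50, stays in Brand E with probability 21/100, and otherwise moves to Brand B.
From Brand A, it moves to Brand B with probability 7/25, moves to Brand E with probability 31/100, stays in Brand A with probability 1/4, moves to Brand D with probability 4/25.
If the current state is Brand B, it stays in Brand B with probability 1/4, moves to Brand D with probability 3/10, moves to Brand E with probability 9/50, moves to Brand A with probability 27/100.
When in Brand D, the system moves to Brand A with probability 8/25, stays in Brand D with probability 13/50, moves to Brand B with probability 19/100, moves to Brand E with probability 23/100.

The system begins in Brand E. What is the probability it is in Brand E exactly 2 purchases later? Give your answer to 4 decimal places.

0.2383

Propagate the distribution vector 2 purchases from Brand E.
After 0 purchases: (1.0000, 0.0000, 0.0000, 0.0000)
After 1 purchase: (0.2100, 0.3000, 0.2300, 0.2600)
After 2 purchases: (0.2383, 0.2833, 0.2392, 0.2392)
P(in Brand E after 2 purchases) = 0.2383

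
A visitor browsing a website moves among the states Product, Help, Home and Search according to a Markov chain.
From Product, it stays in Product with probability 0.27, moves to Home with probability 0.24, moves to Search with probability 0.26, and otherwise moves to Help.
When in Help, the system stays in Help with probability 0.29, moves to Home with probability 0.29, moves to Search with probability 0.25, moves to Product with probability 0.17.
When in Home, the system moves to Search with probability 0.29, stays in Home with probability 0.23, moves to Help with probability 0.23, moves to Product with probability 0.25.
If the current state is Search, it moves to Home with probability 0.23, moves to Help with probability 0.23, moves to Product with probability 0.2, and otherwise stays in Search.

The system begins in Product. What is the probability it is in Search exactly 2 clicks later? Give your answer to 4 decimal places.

Propagate the distribution vector 2 clicks from Product.
After 0 clicks: (1.0000, 0.0000, 0.0000, 0.0000)
After 1 click: (0.2700, 0.2300, 0.2400, 0.2600)
After 2 clicks: (0.2240, 0.2438, 0.2465, 0.2857)
P(in Search after 2 clicks) = 0.2857

0.2857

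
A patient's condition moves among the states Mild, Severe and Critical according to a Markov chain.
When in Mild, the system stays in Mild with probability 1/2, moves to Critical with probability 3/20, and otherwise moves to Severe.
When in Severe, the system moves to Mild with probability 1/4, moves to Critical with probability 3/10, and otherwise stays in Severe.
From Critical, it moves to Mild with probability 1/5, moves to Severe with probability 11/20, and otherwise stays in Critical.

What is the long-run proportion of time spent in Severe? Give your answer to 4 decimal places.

0.4423

Let the stationary distribution be π with π = πP and π_1 + π_2 + π_3 = 1.
π_1 = 0.5·π_1 + 0.25·π_2 + 0.2·π_3
π_2 = 0.35·π_1 + 0.45·π_2 + 0.55·π_3
Solving with the normalization constraint gives π = (0.3173, 0.4423, 0.2404).
So the stationary probability of Severe is 0.4423.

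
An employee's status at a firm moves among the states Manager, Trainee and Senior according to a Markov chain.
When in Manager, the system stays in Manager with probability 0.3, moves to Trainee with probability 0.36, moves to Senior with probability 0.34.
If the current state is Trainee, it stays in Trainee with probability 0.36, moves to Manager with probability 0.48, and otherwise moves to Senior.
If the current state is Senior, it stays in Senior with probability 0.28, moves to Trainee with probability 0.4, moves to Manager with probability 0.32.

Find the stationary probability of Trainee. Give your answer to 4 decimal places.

0.3703

Let the stationary distribution be π with π = πP and π_1 + π_2 + π_3 = 1.
π_1 = 0.3·π_1 + 0.48·π_2 + 0.32·π_3
π_2 = 0.36·π_1 + 0.36·π_2 + 0.4·π_3
Solving with the normalization constraint gives π = (0.3718, 0.3703, 0.2579).
So the stationary probability of Trainee is 0.3703.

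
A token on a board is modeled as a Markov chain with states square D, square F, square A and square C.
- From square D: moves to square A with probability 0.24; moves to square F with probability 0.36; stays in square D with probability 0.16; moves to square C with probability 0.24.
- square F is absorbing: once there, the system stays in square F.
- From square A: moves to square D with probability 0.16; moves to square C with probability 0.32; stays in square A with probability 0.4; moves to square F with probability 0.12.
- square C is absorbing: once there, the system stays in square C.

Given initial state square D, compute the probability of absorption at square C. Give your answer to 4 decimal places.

0.4742

Let h(s) be the probability of absorption at square C starting from transient state s. Then h(square C) = 1 and h(square F) = 0. By first-step analysis:
h(square D) = 0.16·h(square D) + 0.36·0 + 0.24·h(square A) + 0.24·1
h(square A) = 0.16·h(square D) + 0.12·0 + 0.4·h(square A) + 0.32·1
Solving: h(square D) = 0.4742, h(square A) = 0.6598.
Starting from square D, the probability is 0.4742.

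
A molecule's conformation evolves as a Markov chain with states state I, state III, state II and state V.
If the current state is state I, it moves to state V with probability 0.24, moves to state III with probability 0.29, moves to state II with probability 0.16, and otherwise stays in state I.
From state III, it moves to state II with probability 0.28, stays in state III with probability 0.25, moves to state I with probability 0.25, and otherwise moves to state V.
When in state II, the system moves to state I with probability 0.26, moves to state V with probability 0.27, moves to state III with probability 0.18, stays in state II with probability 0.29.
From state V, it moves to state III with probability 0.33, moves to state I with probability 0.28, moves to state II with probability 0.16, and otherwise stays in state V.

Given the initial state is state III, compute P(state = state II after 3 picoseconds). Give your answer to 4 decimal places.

0.2204

Propagate the distribution vector 3 picoseconds from state III.
After 0 picoseconds: (0.0000, 1.0000, 0.0000, 0.0000)
After 1 picosecond: (0.2500, 0.2500, 0.2800, 0.2200)
After 2 picoseconds: (0.2744, 0.2580, 0.2264, 0.2412)
After 3 picoseconds: (0.2760, 0.2644, 0.2204, 0.2392)
P(in state II after 3 picoseconds) = 0.2204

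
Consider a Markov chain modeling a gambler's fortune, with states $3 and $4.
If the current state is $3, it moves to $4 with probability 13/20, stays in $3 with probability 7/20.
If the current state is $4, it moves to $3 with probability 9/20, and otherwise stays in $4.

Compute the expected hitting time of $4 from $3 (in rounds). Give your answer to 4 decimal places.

1.5385

Let t(s) be the expected number of rounds to first reach $4 from state s, with t($4) = 0. Conditioning on the first round:
t($3) = 1 + 0.35·t($3)
Solving: t($3) = 1.5385.
Expected rounds from $3 to $4: 1.5385.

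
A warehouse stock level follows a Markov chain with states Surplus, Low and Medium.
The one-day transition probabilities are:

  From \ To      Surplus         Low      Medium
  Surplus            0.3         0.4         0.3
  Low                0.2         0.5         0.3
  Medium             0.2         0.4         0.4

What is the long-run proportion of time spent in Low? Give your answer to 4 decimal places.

Let the stationary distribution be π with π = πP and π_1 + π_2 + π_3 = 1.
π_1 = 0.3·π_1 + 0.2·π_2 + 0.2·π_3
π_2 = 0.4·π_1 + 0.5·π_2 + 0.4·π_3
Solving with the normalization constraint gives π = (0.2222, 0.4444, 0.3333).
So the stationary probability of Low is 0.4444.

0.4444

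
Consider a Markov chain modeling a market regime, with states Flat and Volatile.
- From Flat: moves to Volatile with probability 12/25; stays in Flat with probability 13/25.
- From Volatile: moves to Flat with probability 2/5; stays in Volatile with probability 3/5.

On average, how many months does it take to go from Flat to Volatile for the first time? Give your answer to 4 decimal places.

Let t(s) be the expected number of months to first reach Volatile from state s, with t(Volatile) = 0. Conditioning on the first month:
t(Flat) = 1 + 0.52·t(Flat)
Solving: t(Flat) = 2.0833.
Expected months from Flat to Volatile: 2.0833.

2.0833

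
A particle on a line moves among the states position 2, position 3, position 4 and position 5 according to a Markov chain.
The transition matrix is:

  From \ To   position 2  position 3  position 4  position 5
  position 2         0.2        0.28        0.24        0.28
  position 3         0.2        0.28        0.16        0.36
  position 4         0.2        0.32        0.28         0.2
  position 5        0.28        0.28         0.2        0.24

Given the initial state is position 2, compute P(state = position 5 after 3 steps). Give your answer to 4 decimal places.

Propagate the distribution vector 3 steps from position 2.
After 0 steps: (1.0000, 0.0000, 0.0000, 0.0000)
After 1 step: (0.2000, 0.2800, 0.2400, 0.2800)
After 2 steps: (0.2224, 0.2896, 0.2160, 0.2720)
After 3 steps: (0.2218, 0.2886, 0.2146, 0.2750)
P(in position 5 after 3 steps) = 0.2750

0.2750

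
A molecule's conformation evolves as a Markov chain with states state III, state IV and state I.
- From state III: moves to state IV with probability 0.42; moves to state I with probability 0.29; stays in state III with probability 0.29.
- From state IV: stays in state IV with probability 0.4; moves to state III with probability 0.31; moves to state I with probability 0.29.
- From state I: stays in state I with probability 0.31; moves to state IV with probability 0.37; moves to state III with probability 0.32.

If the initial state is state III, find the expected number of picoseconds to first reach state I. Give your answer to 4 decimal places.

Let t(s) be the expected number of picoseconds to first reach state I from state s, with t(state I) = 0. Conditioning on the first picosecond:
t(state III) = 1 + 0.29·t(state III) + 0.42·t(state IV)
t(state IV) = 1 + 0.31·t(state III) + 0.4·t(state IV)
Solving: t(state III) = 3.4483, t(state IV) = 3.4483.
Expected picoseconds from state III to state I: 3.4483.

3.4483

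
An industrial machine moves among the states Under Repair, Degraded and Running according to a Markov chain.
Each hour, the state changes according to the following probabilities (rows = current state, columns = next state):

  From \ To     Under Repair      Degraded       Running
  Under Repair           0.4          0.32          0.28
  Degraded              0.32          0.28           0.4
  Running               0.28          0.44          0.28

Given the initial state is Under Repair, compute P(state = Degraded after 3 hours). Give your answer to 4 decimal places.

Propagate the distribution vector 3 hours from Under Repair.
After 0 hours: (1.0000, 0.0000, 0.0000)
After 1 hour: (0.4000, 0.3200, 0.2800)
After 2 hours: (0.3408, 0.3408, 0.3184)
After 3 hours: (0.3345, 0.3446, 0.3209)
P(in Degraded after 3 hours) = 0.3446

0.3446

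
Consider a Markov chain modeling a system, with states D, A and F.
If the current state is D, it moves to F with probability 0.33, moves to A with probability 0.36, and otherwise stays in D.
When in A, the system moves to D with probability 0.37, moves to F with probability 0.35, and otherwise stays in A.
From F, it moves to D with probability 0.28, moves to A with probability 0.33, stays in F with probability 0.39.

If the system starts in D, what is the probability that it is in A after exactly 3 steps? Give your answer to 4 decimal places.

0.3236

Propagate the distribution vector 3 steps from D.
After 0 steps: (1.0000, 0.0000, 0.0000)
After 1 step: (0.3100, 0.3600, 0.3300)
After 2 steps: (0.3217, 0.3213, 0.3570)
After 3 steps: (0.3186, 0.3236, 0.3578)
P(in A after 3 steps) = 0.3236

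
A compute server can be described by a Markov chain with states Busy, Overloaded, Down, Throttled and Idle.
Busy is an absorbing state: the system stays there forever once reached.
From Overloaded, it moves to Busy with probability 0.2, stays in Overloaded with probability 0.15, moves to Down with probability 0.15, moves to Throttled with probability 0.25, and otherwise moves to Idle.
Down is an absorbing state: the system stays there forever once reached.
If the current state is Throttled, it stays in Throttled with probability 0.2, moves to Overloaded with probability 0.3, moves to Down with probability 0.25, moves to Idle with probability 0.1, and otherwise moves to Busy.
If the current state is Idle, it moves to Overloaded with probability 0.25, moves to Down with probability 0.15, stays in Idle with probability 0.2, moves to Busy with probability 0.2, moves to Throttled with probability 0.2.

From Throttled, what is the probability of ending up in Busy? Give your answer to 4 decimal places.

Let h(s) be the probability of absorption at Busy starting from transient state s. Then h(Busy) = 1 and h(Down) = 0. By first-step analysis:
h(Overloaded) = 0.2·1 + 0.15·h(Overloaded) + 0.15·0 + 0.25·h(Throttled) + 0.25·h(Idle)
h(Throttled) = 0.15·1 + 0.3·h(Overloaded) + 0.25·0 + 0.2·h(Throttled) + 0.1·h(Idle)
h(Idle) = 0.2·1 + 0.25·h(Overloaded) + 0.15·0 + 0.2·h(Throttled) + 0.2·h(Idle)
Solving: h(Overloaded) = 0.5218, h(Throttled) = 0.4488, h(Idle) = 0.5253.
Starting from Throttled, the probability is 0.4488.

0.4488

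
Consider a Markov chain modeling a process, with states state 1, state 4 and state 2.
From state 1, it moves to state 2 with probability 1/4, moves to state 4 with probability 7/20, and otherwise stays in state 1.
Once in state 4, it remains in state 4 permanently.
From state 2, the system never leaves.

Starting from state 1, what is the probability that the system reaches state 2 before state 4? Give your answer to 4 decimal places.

0.4167

Let h(s) be the probability of absorption at state 2 starting from transient state s. Then h(state 2) = 1 and h(state 4) = 0. By first-step analysis:
h(state 1) = 0.4·h(state 1) + 0.35·0 + 0.25·1
Solving: h(state 1) = 0.4167.
Starting from state 1, the probability is 0.4167.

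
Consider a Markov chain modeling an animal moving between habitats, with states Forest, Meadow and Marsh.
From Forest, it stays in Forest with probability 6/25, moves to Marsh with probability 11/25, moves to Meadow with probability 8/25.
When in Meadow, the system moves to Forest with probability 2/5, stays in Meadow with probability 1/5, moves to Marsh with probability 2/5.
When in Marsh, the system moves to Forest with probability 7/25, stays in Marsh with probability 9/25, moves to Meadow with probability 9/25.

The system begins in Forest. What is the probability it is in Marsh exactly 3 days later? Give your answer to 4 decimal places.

0.3967

Propagate the distribution vector 3 days from Forest.
After 0 days: (1.0000, 0.0000, 0.0000)
After 1 day: (0.2400, 0.3200, 0.4400)
After 2 days: (0.3088, 0.2992, 0.3920)
After 3 days: (0.3036, 0.2998, 0.3967)
P(in Marsh after 3 days) = 0.3967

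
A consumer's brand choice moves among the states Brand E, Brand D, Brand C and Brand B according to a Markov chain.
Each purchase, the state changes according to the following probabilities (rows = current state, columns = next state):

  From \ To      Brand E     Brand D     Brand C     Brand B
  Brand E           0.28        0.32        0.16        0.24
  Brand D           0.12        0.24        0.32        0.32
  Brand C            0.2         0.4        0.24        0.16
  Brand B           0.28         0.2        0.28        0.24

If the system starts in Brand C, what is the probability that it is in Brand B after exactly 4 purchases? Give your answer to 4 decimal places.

0.2424

Propagate the distribution vector 4 purchases from Brand C.
After 0 purchases: (0.0000, 0.0000, 1.0000, 0.0000)
After 1 purchase: (0.2000, 0.4000, 0.2400, 0.1600)
After 2 purchases: (0.1968, 0.2880, 0.2624, 0.2528)
After 3 purchases: (0.2129, 0.2876, 0.2574, 0.2420)
After 4 purchases: (0.2134, 0.2885, 0.2557, 0.2424)
P(in Brand B after 4 purchases) = 0.2424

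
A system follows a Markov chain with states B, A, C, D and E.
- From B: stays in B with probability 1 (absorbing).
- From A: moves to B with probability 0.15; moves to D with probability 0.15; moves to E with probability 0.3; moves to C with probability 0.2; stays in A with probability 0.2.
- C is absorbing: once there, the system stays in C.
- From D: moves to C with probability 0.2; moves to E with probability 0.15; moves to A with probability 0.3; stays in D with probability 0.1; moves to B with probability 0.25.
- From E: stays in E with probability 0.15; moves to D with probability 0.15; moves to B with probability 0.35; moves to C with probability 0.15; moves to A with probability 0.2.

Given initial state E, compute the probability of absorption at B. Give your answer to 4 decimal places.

Let h(s) be the probability of absorption at B starting from transient state s. Then h(B) = 1 and h(C) = 0. By first-step analysis:
h(A) = 0.15·1 + 0.2·h(A) + 0.2·0 + 0.15·h(D) + 0.3·h(E)
h(D) = 0.25·1 + 0.3·h(A) + 0.2·0 + 0.1·h(D) + 0.15·h(E)
h(E) = 0.35·1 + 0.2·h(A) + 0.15·0 + 0.15·h(D) + 0.15·h(E)
Solving: h(A) = 0.5310, h(D) = 0.5607, h(E) = 0.6357.
Starting from E, the probability is 0.6357.

0.6357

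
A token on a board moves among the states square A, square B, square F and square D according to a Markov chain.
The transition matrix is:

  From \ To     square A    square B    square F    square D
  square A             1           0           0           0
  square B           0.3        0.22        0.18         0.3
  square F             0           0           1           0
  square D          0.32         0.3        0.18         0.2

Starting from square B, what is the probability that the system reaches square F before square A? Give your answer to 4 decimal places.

0.3708

Let h(s) be the probability of absorption at square F starting from transient state s. Then h(square F) = 1 and h(square A) = 0. By first-step analysis:
h(square B) = 0.3·0 + 0.22·h(square B) + 0.18·1 + 0.3·h(square D)
h(square D) = 0.32·0 + 0.3·h(square B) + 0.18·1 + 0.2·h(square D)
Solving: h(square B) = 0.3708, h(square D) = 0.3640.
Starting from square B, the probability is 0.3708.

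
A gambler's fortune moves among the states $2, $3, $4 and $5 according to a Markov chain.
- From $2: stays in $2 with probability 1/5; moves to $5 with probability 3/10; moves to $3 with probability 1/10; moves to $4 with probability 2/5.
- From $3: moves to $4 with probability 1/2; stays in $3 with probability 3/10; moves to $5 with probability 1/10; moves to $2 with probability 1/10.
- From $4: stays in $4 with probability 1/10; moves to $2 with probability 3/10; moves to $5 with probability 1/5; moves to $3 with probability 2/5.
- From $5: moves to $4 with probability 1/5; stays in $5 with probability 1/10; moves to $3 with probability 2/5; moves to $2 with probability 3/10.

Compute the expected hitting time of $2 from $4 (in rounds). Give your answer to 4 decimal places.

Let t(s) be the expected number of rounds to first reach $2 from state s, with t($2) = 0. Conditioning on the first round:
t($3) = 1 + 0.3·t($3) + 0.5·t($4) + 0.1·t($5)
t($4) = 1 + 0.4·t($3) + 0.1·t($4) + 0.2·t($5)
t($5) = 1 + 0.4·t($3) + 0.2·t($4) + 0.1·t($5)
Solving: t($3) = 5.2000, t($4) = 4.4000, t($5) = 4.4000.
Expected rounds from $4 to $2: 4.4000.

4.4000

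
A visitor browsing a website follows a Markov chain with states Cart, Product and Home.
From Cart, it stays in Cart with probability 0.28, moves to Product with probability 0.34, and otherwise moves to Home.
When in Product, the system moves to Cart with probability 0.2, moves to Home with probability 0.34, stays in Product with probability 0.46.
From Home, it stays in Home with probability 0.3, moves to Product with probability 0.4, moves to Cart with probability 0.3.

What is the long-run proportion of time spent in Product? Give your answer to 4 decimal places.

0.4093

Let the stationary distribution be π with π = πP and π_1 + π_2 + π_3 = 1.
π_1 = 0.28·π_1 + 0.2·π_2 + 0.3·π_3
π_2 = 0.34·π_1 + 0.46·π_2 + 0.4·π_3
Solving with the normalization constraint gives π = (0.2540, 0.4093, 0.3367).
So the stationary probability of Product is 0.4093.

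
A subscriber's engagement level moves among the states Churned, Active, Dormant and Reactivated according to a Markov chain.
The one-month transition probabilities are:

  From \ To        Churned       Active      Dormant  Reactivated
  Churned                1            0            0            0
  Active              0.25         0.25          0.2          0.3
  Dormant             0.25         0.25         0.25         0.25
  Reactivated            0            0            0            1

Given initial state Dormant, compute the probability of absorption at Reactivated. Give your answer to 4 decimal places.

0.5122

Let h(s) be the probability of absorption at Reactivated starting from transient state s. Then h(Reactivated) = 1 and h(Churned) = 0. By first-step analysis:
h(Active) = 0.25·0 + 0.25·h(Active) + 0.2·h(Dormant) + 0.3·1
h(Dormant) = 0.25·0 + 0.25·h(Active) + 0.25·h(Dormant) + 0.25·1
Solving: h(Active) = 0.5366, h(Dormant) = 0.5122.
Starting from Dormant, the probability is 0.5122.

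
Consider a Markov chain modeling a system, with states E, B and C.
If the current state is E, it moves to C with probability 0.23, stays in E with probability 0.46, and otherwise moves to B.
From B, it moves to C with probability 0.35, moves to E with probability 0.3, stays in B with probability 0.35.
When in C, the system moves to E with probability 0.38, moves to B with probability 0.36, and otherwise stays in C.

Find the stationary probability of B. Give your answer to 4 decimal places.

0.3374

Let the stationary distribution be π with π = πP and π_1 + π_2 + π_3 = 1.
π_1 = 0.46·π_1 + 0.3·π_2 + 0.38·π_3
π_2 = 0.31·π_1 + 0.35·π_2 + 0.36·π_3
Solving with the normalization constraint gives π = (0.3837, 0.3374, 0.2789).
So the stationary probability of B is 0.3374.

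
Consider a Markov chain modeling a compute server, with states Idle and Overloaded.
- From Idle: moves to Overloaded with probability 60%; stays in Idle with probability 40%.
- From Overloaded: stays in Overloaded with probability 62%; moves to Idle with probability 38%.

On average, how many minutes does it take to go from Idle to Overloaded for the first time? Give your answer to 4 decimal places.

1.6667

Let t(s) be the expected number of minutes to first reach Overloaded from state s, with t(Overloaded) = 0. Conditioning on the first minute:
t(Idle) = 1 + 0.4·t(Idle)
Solving: t(Idle) = 1.6667.
Expected minutes from Idle to Overloaded: 1.6667.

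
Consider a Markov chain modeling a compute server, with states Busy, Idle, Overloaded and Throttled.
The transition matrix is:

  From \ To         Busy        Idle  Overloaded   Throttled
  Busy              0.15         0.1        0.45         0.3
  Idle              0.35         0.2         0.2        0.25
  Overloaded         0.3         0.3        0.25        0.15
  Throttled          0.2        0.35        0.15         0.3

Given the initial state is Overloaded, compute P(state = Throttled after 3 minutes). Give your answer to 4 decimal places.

0.2471

Propagate the distribution vector 3 minutes from Overloaded.
After 0 minutes: (0.0000, 0.0000, 1.0000, 0.0000)
After 1 minute: (0.3000, 0.3000, 0.2500, 0.1500)
After 2 minutes: (0.2550, 0.2175, 0.2800, 0.2475)
After 3 minutes: (0.2479, 0.2396, 0.2654, 0.2471)
P(in Throttled after 3 minutes) = 0.2471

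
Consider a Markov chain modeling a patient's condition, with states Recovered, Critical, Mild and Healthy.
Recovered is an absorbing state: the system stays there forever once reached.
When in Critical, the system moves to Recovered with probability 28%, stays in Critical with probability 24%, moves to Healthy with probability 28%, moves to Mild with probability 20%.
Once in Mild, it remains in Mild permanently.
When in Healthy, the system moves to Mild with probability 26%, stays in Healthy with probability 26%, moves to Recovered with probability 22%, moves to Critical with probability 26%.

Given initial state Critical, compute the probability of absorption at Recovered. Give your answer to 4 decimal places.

Let h(s) be the probability of absorption at Recovered starting from transient state s. Then h(Recovered) = 1 and h(Mild) = 0. By first-step analysis:
h(Critical) = 0.28·1 + 0.24·h(Critical) + 0.2·0 + 0.28·h(Healthy)
h(Healthy) = 0.22·1 + 0.26·h(Critical) + 0.26·0 + 0.26·h(Healthy)
Solving: h(Critical) = 0.5490, h(Healthy) = 0.4902.
Starting from Critical, the probability is 0.5490.

0.5490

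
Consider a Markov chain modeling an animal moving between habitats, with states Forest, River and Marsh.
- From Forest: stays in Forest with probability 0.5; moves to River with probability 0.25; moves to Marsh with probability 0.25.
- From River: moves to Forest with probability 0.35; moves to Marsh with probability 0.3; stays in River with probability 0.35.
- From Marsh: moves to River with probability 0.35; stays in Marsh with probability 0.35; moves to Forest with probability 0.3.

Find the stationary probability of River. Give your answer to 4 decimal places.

Let the stationary distribution be π with π = πP and π_1 + π_2 + π_3 = 1.
π_1 = 0.5·π_1 + 0.35·π_2 + 0.3·π_3
π_2 = 0.25·π_1 + 0.35·π_2 + 0.35·π_3
Solving with the normalization constraint gives π = (0.3944, 0.3106, 0.2950).
So the stationary probability of River is 0.3106.

0.3106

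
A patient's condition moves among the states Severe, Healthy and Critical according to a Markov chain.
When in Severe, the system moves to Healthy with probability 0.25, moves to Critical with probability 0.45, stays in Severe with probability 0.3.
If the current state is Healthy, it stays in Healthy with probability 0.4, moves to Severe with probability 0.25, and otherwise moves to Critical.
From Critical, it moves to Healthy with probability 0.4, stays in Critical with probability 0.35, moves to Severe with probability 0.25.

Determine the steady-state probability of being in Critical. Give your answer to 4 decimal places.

Let the stationary distribution be π with π = πP and π_1 + π_2 + π_3 = 1.
π_1 = 0.3·π_1 + 0.25·π_2 + 0.25·π_3
π_2 = 0.25·π_1 + 0.4·π_2 + 0.4·π_3
Solving with the normalization constraint gives π = (0.2632, 0.3605, 0.3763).
So the stationary probability of Critical is 0.3763.

0.3763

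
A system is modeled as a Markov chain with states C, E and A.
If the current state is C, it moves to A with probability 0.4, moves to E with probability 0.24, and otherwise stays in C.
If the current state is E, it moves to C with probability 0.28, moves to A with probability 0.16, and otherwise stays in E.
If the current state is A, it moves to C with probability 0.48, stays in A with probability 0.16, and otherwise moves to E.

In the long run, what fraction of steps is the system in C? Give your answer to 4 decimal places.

Let the stationary distribution be π with π = πP and π_1 + π_2 + π_3 = 1.
π_1 = 0.36·π_1 + 0.28·π_2 + 0.48·π_3
π_2 = 0.24·π_1 + 0.56·π_2 + 0.36·π_3
Solving with the normalization constraint gives π = (0.3578, 0.3963, 0.2459).
So the stationary probability of C is 0.3578.

0.3578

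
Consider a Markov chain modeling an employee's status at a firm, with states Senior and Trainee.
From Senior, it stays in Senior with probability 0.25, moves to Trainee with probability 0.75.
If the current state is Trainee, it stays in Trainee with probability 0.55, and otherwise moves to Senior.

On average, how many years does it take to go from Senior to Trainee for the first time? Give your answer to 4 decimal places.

Let t(s) be the expected number of years to first reach Trainee from state s, with t(Trainee) = 0. Conditioning on the first year:
t(Senior) = 1 + 0.25·t(Senior)
Solving: t(Senior) = 1.3333.
Expected years from Senior to Trainee: 1.3333.

1.3333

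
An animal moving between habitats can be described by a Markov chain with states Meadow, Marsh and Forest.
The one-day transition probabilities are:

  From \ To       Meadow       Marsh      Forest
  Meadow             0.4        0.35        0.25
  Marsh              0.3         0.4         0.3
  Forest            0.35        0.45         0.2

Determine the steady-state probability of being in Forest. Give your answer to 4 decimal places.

0.2569

Let the stationary distribution be π with π = πP and π_1 + π_2 + π_3 = 1.
π_1 = 0.4·π_1 + 0.3·π_2 + 0.35·π_3
π_2 = 0.35·π_1 + 0.4·π_2 + 0.45·π_3
Solving with the normalization constraint gives π = (0.3476, 0.3955, 0.2569).
So the stationary probability of Forest is 0.2569.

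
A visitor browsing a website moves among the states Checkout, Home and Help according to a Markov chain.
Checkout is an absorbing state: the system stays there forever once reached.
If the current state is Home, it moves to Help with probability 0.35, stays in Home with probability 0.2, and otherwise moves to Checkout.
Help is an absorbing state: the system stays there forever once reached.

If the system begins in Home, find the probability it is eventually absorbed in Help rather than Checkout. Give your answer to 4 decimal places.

0.4375

Let h(s) be the probability of absorption at Help starting from transient state s. Then h(Help) = 1 and h(Checkout) = 0. By first-step analysis:
h(Home) = 0.45·0 + 0.2·h(Home) + 0.35·1
Solving: h(Home) = 0.4375.
Starting from Home, the probability is 0.4375.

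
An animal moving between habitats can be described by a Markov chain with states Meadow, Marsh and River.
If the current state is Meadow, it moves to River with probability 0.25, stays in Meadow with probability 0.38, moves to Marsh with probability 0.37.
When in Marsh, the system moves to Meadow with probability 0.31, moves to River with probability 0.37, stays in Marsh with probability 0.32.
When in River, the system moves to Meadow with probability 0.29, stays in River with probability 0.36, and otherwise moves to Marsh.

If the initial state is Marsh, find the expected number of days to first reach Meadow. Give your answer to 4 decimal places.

Let t(s) be the expected number of days to first reach Meadow from state s, with t(Meadow) = 0. Conditioning on the first day:
t(Marsh) = 1 + 0.32·t(Marsh) + 0.37·t(River)
t(River) = 1 + 0.35·t(Marsh) + 0.36·t(River)
Solving: t(Marsh) = 3.3039, t(River) = 3.3693.
Expected days from Marsh to Meadow: 3.3039.

3.3039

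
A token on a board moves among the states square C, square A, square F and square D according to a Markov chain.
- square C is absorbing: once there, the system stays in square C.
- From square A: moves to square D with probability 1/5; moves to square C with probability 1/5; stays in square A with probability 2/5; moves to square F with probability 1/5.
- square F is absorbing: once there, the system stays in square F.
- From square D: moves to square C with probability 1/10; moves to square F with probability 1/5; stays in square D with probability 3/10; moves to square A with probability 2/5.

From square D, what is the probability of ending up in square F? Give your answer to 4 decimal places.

Let h(s) be the probability of absorption at square F starting from transient state s. Then h(square F) = 1 and h(square C) = 0. By first-step analysis:
h(square A) = 0.2·0 + 0.4·h(square A) + 0.2·1 + 0.2·h(square D)
h(square D) = 0.1·0 + 0.4·h(square A) + 0.2·1 + 0.3·h(square D)
Solving: h(square A) = 0.5294, h(square D) = 0.5882.
Starting from square D, the probability is 0.5882.

0.5882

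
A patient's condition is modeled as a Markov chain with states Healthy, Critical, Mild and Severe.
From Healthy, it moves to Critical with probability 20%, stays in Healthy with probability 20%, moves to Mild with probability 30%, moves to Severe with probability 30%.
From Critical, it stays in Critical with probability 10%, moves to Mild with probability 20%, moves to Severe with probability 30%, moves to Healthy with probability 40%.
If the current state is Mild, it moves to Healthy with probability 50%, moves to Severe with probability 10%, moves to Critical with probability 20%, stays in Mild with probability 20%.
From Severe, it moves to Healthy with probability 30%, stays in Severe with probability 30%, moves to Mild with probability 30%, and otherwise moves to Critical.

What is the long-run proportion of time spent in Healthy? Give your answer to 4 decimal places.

Let the stationary distribution be π with π = πP and π_1 + π_2 + π_3 + π_4 = 1.
π_1 = 0.2·π_1 + 0.4·π_2 + 0.5·π_3 + 0.3·π_4
π_2 = 0.2·π_1 + 0.1·π_2 + 0.2·π_3 + 0.1·π_4
π_3 = 0.3·π_1 + 0.2·π_2 + 0.2·π_3 + 0.3·π_4
Solving with the normalization constraint gives π = (0.3342, 0.1592, 0.2583, 0.2483).
So the stationary probability of Healthy is 0.3342.

0.3342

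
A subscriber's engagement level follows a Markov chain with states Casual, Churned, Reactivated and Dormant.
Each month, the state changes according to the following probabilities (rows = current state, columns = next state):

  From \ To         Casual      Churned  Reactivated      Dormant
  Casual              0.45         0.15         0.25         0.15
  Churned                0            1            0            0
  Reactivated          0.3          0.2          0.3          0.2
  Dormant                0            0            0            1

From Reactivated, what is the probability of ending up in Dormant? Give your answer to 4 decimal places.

Let h(s) be the probability of absorption at Dormant starting from transient state s. Then h(Dormant) = 1 and h(Churned) = 0. By first-step analysis:
h(Casual) = 0.45·h(Casual) + 0.15·0 + 0.25·h(Reactivated) + 0.15·1
h(Reactivated) = 0.3·h(Casual) + 0.2·0 + 0.3·h(Reactivated) + 0.2·1
Solving: h(Casual) = 0.5000, h(Reactivated) = 0.5000.
Starting from Reactivated, the probability is 0.5000.

0.5000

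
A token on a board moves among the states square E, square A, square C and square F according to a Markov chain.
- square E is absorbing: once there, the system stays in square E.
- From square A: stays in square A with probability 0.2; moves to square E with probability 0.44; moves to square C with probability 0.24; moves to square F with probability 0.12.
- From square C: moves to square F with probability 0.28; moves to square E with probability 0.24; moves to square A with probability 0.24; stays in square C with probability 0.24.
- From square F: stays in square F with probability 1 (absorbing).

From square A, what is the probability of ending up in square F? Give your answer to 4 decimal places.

0.2878

Let h(s) be the probability of absorption at square F starting from transient state s. Then h(square F) = 1 and h(square E) = 0. By first-step analysis:
h(square A) = 0.44·0 + 0.2·h(square A) + 0.24·h(square C) + 0.12·1
h(square C) = 0.24·0 + 0.24·h(square A) + 0.24·h(square C) + 0.28·1
Solving: h(square A) = 0.2878, h(square C) = 0.4593.
Starting from square A, the probability is 0.2878.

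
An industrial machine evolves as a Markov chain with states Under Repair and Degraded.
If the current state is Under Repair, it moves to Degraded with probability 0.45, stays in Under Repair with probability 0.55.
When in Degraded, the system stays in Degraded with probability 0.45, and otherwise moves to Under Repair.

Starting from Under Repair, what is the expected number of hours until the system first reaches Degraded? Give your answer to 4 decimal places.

Let t(s) be the expected number of hours to first reach Degraded from state s, with t(Degraded) = 0. Conditioning on the first hour:
t(Under Repair) = 1 + 0.55·t(Under Repair)
Solving: t(Under Repair) = 2.2222.
Expected hours from Under Repair to Degraded: 2.2222.

2.2222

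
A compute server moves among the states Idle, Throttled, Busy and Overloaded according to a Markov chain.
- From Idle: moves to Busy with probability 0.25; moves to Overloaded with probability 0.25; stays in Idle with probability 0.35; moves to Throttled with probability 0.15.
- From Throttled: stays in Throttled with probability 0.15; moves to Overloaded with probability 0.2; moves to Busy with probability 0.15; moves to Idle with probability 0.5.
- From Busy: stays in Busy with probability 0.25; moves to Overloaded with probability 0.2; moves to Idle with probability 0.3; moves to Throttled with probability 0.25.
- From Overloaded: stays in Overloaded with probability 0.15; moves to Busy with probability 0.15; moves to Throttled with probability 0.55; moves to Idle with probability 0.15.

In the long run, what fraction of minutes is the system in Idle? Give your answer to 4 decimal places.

0.3364

Let the stationary distribution be π with π = πP and π_1 + π_2 + π_3 + π_4 = 1.
π_1 = 0.35·π_1 + 0.5·π_2 + 0.3·π_3 + 0.15·π_4
π_2 = 0.15·π_1 + 0.15·π_2 + 0.25·π_3 + 0.55·π_4
π_3 = 0.25·π_1 + 0.15·π_2 + 0.25·π_3 + 0.15·π_4
Solving with the normalization constraint gives π = (0.3364, 0.2530, 0.2040, 0.2065).
So the stationary probability of Idle is 0.3364.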